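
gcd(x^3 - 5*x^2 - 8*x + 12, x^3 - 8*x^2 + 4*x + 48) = x^2 - 4*x - 12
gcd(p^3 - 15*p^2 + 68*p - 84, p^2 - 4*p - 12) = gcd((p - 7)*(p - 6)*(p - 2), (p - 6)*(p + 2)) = p - 6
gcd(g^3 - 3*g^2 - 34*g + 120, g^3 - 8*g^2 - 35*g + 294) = g + 6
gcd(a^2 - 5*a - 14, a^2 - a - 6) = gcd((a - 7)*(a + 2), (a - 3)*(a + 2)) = a + 2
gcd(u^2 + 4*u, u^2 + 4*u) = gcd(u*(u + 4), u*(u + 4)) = u^2 + 4*u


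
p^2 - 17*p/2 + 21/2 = (p - 7)*(p - 3/2)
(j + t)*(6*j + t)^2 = 36*j^3 + 48*j^2*t + 13*j*t^2 + t^3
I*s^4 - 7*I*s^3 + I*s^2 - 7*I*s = s*(s - 7)*(s + I)*(I*s + 1)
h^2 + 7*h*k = h*(h + 7*k)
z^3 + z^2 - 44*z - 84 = (z - 7)*(z + 2)*(z + 6)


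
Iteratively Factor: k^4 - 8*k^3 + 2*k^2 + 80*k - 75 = (k + 3)*(k^3 - 11*k^2 + 35*k - 25) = (k - 5)*(k + 3)*(k^2 - 6*k + 5) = (k - 5)*(k - 1)*(k + 3)*(k - 5)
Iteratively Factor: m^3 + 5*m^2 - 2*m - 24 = (m + 4)*(m^2 + m - 6) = (m - 2)*(m + 4)*(m + 3)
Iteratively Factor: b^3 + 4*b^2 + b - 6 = (b + 3)*(b^2 + b - 2) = (b + 2)*(b + 3)*(b - 1)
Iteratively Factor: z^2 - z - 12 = (z + 3)*(z - 4)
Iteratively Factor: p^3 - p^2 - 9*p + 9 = (p - 3)*(p^2 + 2*p - 3) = (p - 3)*(p + 3)*(p - 1)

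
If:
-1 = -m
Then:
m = 1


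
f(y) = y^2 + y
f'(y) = 2*y + 1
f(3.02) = 12.14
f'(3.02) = 7.04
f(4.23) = 22.12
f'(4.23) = 9.46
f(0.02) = 0.02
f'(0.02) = 1.04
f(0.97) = 1.91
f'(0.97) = 2.94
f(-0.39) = -0.24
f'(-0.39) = 0.22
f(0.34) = 0.46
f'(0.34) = 1.68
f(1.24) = 2.78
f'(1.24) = 3.48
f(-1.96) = 1.88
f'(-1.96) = -2.92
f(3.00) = 12.00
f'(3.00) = 7.00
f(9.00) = 90.00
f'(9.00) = 19.00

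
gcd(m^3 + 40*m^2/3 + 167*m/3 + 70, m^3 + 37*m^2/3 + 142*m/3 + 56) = m^2 + 25*m/3 + 14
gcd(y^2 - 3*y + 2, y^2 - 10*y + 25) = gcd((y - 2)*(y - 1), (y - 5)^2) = 1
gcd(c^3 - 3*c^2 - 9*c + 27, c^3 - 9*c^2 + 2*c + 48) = c - 3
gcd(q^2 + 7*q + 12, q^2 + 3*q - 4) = q + 4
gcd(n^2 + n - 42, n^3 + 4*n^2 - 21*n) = n + 7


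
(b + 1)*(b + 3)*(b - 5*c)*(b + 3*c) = b^4 - 2*b^3*c + 4*b^3 - 15*b^2*c^2 - 8*b^2*c + 3*b^2 - 60*b*c^2 - 6*b*c - 45*c^2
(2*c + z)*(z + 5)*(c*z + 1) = 2*c^2*z^2 + 10*c^2*z + c*z^3 + 5*c*z^2 + 2*c*z + 10*c + z^2 + 5*z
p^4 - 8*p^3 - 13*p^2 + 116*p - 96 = (p - 8)*(p - 3)*(p - 1)*(p + 4)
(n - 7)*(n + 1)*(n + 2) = n^3 - 4*n^2 - 19*n - 14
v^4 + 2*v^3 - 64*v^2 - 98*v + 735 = (v - 7)*(v - 3)*(v + 5)*(v + 7)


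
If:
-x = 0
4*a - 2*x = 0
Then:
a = 0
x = 0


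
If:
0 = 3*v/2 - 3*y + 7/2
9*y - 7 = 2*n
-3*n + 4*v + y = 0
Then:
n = -7/3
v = -49/27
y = 7/27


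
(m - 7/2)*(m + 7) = m^2 + 7*m/2 - 49/2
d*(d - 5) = d^2 - 5*d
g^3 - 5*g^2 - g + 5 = (g - 5)*(g - 1)*(g + 1)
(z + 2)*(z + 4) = z^2 + 6*z + 8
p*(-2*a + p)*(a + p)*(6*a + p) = -12*a^3*p - 8*a^2*p^2 + 5*a*p^3 + p^4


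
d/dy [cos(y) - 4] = -sin(y)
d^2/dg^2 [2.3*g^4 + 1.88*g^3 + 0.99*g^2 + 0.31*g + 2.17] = 27.6*g^2 + 11.28*g + 1.98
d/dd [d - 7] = 1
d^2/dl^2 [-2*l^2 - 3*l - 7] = -4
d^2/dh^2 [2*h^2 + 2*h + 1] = 4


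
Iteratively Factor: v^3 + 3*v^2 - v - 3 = (v + 1)*(v^2 + 2*v - 3) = (v + 1)*(v + 3)*(v - 1)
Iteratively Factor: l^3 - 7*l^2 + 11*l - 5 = (l - 1)*(l^2 - 6*l + 5) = (l - 5)*(l - 1)*(l - 1)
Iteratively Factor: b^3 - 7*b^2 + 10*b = (b - 2)*(b^2 - 5*b) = (b - 5)*(b - 2)*(b)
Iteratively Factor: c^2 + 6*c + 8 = (c + 2)*(c + 4)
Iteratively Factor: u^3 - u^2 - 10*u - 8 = (u + 2)*(u^2 - 3*u - 4) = (u + 1)*(u + 2)*(u - 4)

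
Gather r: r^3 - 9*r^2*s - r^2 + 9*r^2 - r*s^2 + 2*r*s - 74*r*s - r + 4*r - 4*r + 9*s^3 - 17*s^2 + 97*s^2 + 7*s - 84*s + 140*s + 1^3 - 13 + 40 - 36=r^3 + r^2*(8 - 9*s) + r*(-s^2 - 72*s - 1) + 9*s^3 + 80*s^2 + 63*s - 8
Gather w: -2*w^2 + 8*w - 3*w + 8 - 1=-2*w^2 + 5*w + 7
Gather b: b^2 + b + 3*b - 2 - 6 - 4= b^2 + 4*b - 12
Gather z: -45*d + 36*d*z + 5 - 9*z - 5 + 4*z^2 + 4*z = -45*d + 4*z^2 + z*(36*d - 5)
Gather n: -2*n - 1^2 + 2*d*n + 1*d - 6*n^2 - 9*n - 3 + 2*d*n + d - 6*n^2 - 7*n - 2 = 2*d - 12*n^2 + n*(4*d - 18) - 6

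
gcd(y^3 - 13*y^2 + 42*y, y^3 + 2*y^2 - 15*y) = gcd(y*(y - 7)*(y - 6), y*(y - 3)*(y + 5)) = y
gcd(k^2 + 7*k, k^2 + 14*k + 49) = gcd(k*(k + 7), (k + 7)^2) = k + 7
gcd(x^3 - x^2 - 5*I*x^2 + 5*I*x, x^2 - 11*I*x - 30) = x - 5*I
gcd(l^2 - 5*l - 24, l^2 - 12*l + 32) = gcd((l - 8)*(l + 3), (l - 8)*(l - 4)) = l - 8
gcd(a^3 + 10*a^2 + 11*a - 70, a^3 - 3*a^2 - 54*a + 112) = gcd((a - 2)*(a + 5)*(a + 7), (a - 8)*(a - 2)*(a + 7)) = a^2 + 5*a - 14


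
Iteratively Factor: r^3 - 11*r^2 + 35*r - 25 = (r - 1)*(r^2 - 10*r + 25) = (r - 5)*(r - 1)*(r - 5)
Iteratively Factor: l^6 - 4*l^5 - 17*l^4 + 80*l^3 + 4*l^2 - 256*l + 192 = (l - 2)*(l^5 - 2*l^4 - 21*l^3 + 38*l^2 + 80*l - 96) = (l - 2)*(l + 4)*(l^4 - 6*l^3 + 3*l^2 + 26*l - 24) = (l - 2)*(l - 1)*(l + 4)*(l^3 - 5*l^2 - 2*l + 24) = (l - 4)*(l - 2)*(l - 1)*(l + 4)*(l^2 - l - 6) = (l - 4)*(l - 3)*(l - 2)*(l - 1)*(l + 4)*(l + 2)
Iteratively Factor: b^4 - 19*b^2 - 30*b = (b)*(b^3 - 19*b - 30) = b*(b + 2)*(b^2 - 2*b - 15) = b*(b - 5)*(b + 2)*(b + 3)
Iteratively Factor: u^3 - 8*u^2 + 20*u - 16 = (u - 4)*(u^2 - 4*u + 4) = (u - 4)*(u - 2)*(u - 2)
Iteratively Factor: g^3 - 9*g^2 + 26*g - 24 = (g - 4)*(g^2 - 5*g + 6) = (g - 4)*(g - 3)*(g - 2)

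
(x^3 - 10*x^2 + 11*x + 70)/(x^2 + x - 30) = (x^2 - 5*x - 14)/(x + 6)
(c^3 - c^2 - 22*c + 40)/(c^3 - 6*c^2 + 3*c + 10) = (c^2 + c - 20)/(c^2 - 4*c - 5)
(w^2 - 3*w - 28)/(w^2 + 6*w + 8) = (w - 7)/(w + 2)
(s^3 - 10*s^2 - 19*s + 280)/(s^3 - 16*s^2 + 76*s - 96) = (s^2 - 2*s - 35)/(s^2 - 8*s + 12)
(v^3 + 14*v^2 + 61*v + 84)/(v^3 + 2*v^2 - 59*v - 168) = (v + 4)/(v - 8)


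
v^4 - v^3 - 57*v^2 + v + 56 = (v - 8)*(v - 1)*(v + 1)*(v + 7)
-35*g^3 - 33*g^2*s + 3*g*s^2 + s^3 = (-5*g + s)*(g + s)*(7*g + s)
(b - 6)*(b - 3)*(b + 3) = b^3 - 6*b^2 - 9*b + 54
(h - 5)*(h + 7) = h^2 + 2*h - 35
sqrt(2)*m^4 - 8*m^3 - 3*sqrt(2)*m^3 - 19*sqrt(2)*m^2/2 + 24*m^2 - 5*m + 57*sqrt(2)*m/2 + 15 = (m - 3)*(m - 5*sqrt(2))*(m + sqrt(2)/2)*(sqrt(2)*m + 1)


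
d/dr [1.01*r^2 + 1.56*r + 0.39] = 2.02*r + 1.56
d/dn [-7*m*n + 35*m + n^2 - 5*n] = -7*m + 2*n - 5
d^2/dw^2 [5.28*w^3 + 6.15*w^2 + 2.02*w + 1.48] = 31.68*w + 12.3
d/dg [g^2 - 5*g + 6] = 2*g - 5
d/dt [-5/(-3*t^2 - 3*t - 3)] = 5*(-2*t - 1)/(3*(t^2 + t + 1)^2)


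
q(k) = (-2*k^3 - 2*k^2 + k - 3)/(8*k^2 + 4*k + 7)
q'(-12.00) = -0.25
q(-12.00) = 2.84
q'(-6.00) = -0.27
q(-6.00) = 1.30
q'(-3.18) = -0.31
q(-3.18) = 0.50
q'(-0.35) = 0.12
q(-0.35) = -0.53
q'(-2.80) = -0.33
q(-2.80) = 0.38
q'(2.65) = -0.26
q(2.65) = -0.70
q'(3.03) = -0.26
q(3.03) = -0.80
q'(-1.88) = -0.41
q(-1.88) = 0.05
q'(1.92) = -0.25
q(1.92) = -0.51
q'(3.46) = -0.26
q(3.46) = -0.91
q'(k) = (-16*k - 4)*(-2*k^3 - 2*k^2 + k - 3)/(8*k^2 + 4*k + 7)^2 + (-6*k^2 - 4*k + 1)/(8*k^2 + 4*k + 7)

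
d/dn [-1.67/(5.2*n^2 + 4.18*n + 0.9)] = (17.368*n + 6.9806)/(5.2*n^2 + 4.18*n + 0.9)^2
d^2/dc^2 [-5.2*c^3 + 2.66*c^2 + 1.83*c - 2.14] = 5.32 - 31.2*c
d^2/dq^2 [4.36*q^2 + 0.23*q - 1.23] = 8.72000000000000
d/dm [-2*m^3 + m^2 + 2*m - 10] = -6*m^2 + 2*m + 2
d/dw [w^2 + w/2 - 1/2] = 2*w + 1/2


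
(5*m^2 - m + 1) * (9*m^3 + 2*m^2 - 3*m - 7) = 45*m^5 + m^4 - 8*m^3 - 30*m^2 + 4*m - 7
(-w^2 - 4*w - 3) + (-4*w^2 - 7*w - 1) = -5*w^2 - 11*w - 4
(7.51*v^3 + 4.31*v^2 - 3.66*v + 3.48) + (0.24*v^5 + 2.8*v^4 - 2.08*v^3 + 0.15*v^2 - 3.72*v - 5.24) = 0.24*v^5 + 2.8*v^4 + 5.43*v^3 + 4.46*v^2 - 7.38*v - 1.76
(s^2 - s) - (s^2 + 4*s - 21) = 21 - 5*s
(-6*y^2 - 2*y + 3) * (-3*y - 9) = 18*y^3 + 60*y^2 + 9*y - 27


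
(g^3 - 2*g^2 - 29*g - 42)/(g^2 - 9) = (g^2 - 5*g - 14)/(g - 3)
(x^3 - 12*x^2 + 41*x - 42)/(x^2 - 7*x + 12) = (x^2 - 9*x + 14)/(x - 4)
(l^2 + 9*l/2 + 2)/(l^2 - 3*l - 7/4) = 2*(l + 4)/(2*l - 7)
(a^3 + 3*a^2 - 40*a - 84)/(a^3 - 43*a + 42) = (a + 2)/(a - 1)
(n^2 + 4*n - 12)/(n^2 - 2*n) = (n + 6)/n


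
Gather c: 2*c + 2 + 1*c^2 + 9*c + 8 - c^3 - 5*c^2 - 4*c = -c^3 - 4*c^2 + 7*c + 10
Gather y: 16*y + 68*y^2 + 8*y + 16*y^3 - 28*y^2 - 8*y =16*y^3 + 40*y^2 + 16*y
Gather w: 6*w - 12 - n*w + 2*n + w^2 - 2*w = 2*n + w^2 + w*(4 - n) - 12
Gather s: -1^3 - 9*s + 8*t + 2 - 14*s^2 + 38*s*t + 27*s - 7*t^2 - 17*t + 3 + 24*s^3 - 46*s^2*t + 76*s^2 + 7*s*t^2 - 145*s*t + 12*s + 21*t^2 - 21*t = 24*s^3 + s^2*(62 - 46*t) + s*(7*t^2 - 107*t + 30) + 14*t^2 - 30*t + 4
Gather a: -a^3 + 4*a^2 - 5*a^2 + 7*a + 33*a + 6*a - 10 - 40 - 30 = -a^3 - a^2 + 46*a - 80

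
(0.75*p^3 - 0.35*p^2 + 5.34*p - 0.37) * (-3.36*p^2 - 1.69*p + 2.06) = -2.52*p^5 - 0.0915000000000001*p^4 - 15.8059*p^3 - 8.5024*p^2 + 11.6257*p - 0.7622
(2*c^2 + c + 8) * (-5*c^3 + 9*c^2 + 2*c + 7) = -10*c^5 + 13*c^4 - 27*c^3 + 88*c^2 + 23*c + 56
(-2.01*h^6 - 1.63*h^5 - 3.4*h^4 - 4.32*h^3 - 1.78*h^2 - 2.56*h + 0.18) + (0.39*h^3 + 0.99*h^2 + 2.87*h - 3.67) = -2.01*h^6 - 1.63*h^5 - 3.4*h^4 - 3.93*h^3 - 0.79*h^2 + 0.31*h - 3.49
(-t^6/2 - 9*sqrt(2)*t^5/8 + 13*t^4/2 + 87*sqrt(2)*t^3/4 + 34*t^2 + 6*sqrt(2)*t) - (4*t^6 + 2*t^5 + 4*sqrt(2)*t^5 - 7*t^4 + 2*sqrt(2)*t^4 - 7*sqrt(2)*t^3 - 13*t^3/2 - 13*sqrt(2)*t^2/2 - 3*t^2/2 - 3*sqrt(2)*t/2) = -9*t^6/2 - 41*sqrt(2)*t^5/8 - 2*t^5 - 2*sqrt(2)*t^4 + 27*t^4/2 + 13*t^3/2 + 115*sqrt(2)*t^3/4 + 13*sqrt(2)*t^2/2 + 71*t^2/2 + 15*sqrt(2)*t/2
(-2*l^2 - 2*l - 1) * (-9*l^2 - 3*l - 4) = 18*l^4 + 24*l^3 + 23*l^2 + 11*l + 4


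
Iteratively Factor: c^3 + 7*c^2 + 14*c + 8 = (c + 2)*(c^2 + 5*c + 4) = (c + 1)*(c + 2)*(c + 4)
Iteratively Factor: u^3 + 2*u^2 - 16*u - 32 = (u + 4)*(u^2 - 2*u - 8) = (u + 2)*(u + 4)*(u - 4)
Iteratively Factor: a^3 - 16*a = (a - 4)*(a^2 + 4*a) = a*(a - 4)*(a + 4)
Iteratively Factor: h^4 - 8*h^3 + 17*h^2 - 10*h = (h)*(h^3 - 8*h^2 + 17*h - 10) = h*(h - 1)*(h^2 - 7*h + 10) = h*(h - 5)*(h - 1)*(h - 2)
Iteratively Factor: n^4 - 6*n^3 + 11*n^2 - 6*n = (n - 1)*(n^3 - 5*n^2 + 6*n) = n*(n - 1)*(n^2 - 5*n + 6) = n*(n - 3)*(n - 1)*(n - 2)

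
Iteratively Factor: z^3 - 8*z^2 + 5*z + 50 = (z - 5)*(z^2 - 3*z - 10) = (z - 5)*(z + 2)*(z - 5)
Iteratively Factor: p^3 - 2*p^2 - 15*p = (p - 5)*(p^2 + 3*p) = p*(p - 5)*(p + 3)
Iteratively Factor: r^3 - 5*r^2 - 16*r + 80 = (r - 4)*(r^2 - r - 20) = (r - 4)*(r + 4)*(r - 5)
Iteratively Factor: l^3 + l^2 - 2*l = (l - 1)*(l^2 + 2*l) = l*(l - 1)*(l + 2)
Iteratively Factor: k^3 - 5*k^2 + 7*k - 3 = (k - 1)*(k^2 - 4*k + 3) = (k - 3)*(k - 1)*(k - 1)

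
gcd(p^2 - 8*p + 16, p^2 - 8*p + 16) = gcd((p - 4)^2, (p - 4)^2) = p^2 - 8*p + 16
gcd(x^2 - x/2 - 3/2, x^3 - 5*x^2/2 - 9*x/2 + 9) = x - 3/2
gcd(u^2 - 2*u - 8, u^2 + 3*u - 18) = 1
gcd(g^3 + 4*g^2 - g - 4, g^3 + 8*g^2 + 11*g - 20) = g^2 + 3*g - 4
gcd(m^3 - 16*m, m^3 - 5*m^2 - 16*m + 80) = m^2 - 16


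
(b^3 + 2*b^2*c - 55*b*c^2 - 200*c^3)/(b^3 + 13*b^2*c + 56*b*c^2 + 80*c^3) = (b^2 - 3*b*c - 40*c^2)/(b^2 + 8*b*c + 16*c^2)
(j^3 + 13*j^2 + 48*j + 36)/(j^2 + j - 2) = (j^3 + 13*j^2 + 48*j + 36)/(j^2 + j - 2)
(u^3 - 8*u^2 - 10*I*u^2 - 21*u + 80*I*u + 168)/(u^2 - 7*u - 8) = (u^2 - 10*I*u - 21)/(u + 1)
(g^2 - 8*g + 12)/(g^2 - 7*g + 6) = (g - 2)/(g - 1)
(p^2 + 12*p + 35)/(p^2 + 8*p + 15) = (p + 7)/(p + 3)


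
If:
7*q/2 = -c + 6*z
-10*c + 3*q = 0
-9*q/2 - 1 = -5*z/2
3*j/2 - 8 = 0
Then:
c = -18/175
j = 16/3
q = -12/35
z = -38/175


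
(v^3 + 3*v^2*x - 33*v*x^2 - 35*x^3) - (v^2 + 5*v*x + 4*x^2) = v^3 + 3*v^2*x - v^2 - 33*v*x^2 - 5*v*x - 35*x^3 - 4*x^2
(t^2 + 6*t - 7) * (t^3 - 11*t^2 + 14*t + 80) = t^5 - 5*t^4 - 59*t^3 + 241*t^2 + 382*t - 560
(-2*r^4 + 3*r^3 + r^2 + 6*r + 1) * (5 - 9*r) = 18*r^5 - 37*r^4 + 6*r^3 - 49*r^2 + 21*r + 5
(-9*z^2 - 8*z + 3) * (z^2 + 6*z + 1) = -9*z^4 - 62*z^3 - 54*z^2 + 10*z + 3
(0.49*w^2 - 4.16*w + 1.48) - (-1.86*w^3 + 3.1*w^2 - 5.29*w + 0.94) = 1.86*w^3 - 2.61*w^2 + 1.13*w + 0.54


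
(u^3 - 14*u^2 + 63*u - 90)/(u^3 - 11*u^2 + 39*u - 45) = (u - 6)/(u - 3)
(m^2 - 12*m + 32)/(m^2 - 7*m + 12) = (m - 8)/(m - 3)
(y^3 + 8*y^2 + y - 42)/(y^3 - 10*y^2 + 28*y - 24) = (y^2 + 10*y + 21)/(y^2 - 8*y + 12)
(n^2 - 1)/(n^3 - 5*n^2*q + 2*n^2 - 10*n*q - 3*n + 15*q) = (-n - 1)/(-n^2 + 5*n*q - 3*n + 15*q)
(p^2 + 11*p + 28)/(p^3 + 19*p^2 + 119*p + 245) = (p + 4)/(p^2 + 12*p + 35)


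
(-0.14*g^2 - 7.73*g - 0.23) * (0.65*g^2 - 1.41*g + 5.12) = -0.091*g^4 - 4.8271*g^3 + 10.033*g^2 - 39.2533*g - 1.1776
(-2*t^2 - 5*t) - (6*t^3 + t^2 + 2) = -6*t^3 - 3*t^2 - 5*t - 2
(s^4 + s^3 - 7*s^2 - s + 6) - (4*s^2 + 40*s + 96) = s^4 + s^3 - 11*s^2 - 41*s - 90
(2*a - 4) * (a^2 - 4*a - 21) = 2*a^3 - 12*a^2 - 26*a + 84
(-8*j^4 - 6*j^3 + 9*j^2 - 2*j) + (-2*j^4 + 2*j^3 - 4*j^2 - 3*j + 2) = -10*j^4 - 4*j^3 + 5*j^2 - 5*j + 2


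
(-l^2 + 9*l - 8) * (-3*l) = 3*l^3 - 27*l^2 + 24*l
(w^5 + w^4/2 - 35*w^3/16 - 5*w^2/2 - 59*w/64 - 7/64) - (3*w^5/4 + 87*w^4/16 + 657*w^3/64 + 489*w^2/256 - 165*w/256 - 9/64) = w^5/4 - 79*w^4/16 - 797*w^3/64 - 1129*w^2/256 - 71*w/256 + 1/32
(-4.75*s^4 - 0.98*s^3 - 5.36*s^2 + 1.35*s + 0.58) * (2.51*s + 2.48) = -11.9225*s^5 - 14.2398*s^4 - 15.884*s^3 - 9.9043*s^2 + 4.8038*s + 1.4384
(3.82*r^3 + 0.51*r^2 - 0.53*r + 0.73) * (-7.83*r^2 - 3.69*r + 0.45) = -29.9106*r^5 - 18.0891*r^4 + 3.987*r^3 - 3.5307*r^2 - 2.9322*r + 0.3285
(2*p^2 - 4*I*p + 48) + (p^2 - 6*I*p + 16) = 3*p^2 - 10*I*p + 64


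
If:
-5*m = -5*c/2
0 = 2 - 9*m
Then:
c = 4/9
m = 2/9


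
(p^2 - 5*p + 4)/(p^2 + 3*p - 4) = (p - 4)/(p + 4)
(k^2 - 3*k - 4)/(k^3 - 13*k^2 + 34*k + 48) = (k - 4)/(k^2 - 14*k + 48)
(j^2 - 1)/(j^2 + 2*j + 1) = (j - 1)/(j + 1)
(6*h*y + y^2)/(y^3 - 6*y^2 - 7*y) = (6*h + y)/(y^2 - 6*y - 7)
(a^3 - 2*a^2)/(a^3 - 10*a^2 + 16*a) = a/(a - 8)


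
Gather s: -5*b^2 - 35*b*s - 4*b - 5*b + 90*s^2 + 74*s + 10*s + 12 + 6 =-5*b^2 - 9*b + 90*s^2 + s*(84 - 35*b) + 18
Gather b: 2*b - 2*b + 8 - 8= 0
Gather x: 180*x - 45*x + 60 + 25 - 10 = 135*x + 75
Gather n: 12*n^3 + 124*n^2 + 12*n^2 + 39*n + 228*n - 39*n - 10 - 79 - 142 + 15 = 12*n^3 + 136*n^2 + 228*n - 216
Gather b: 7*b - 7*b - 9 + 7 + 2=0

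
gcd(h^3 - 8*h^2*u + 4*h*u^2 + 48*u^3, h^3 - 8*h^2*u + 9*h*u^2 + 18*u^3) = -h + 6*u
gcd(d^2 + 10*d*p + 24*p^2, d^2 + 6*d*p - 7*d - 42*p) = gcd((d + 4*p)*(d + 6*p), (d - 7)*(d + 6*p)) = d + 6*p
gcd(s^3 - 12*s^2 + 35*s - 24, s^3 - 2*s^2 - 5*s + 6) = s^2 - 4*s + 3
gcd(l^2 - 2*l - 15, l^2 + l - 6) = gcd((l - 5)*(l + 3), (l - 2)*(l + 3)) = l + 3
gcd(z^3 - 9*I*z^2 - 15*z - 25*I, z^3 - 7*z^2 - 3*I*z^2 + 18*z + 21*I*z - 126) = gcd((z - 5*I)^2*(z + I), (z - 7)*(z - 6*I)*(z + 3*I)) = 1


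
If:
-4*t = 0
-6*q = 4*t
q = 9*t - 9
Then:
No Solution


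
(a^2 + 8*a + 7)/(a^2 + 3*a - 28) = (a + 1)/(a - 4)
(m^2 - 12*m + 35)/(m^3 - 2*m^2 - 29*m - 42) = (m - 5)/(m^2 + 5*m + 6)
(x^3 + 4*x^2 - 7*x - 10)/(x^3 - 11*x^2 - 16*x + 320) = (x^2 - x - 2)/(x^2 - 16*x + 64)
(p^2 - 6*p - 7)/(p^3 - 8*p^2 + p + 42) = (p + 1)/(p^2 - p - 6)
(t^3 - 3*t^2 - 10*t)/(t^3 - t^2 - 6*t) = (t - 5)/(t - 3)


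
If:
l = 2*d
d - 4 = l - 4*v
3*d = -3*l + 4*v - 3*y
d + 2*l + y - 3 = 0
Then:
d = 5/7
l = 10/7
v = 33/28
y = -4/7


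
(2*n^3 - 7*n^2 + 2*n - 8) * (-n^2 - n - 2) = -2*n^5 + 5*n^4 + n^3 + 20*n^2 + 4*n + 16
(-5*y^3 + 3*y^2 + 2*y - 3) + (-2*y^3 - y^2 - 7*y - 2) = -7*y^3 + 2*y^2 - 5*y - 5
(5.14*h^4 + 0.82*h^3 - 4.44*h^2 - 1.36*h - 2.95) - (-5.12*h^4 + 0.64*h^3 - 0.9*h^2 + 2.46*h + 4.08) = 10.26*h^4 + 0.18*h^3 - 3.54*h^2 - 3.82*h - 7.03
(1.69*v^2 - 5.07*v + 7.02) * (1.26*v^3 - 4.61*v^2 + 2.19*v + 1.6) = 2.1294*v^5 - 14.1791*v^4 + 35.919*v^3 - 40.7615*v^2 + 7.2618*v + 11.232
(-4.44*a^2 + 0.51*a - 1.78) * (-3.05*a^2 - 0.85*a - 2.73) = 13.542*a^4 + 2.2185*a^3 + 17.1167*a^2 + 0.1207*a + 4.8594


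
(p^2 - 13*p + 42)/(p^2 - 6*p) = (p - 7)/p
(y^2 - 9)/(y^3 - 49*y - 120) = (y - 3)/(y^2 - 3*y - 40)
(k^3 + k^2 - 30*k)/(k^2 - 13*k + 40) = k*(k + 6)/(k - 8)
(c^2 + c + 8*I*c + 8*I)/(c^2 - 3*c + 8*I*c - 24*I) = (c + 1)/(c - 3)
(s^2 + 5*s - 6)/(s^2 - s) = (s + 6)/s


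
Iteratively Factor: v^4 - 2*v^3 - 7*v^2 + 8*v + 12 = (v - 3)*(v^3 + v^2 - 4*v - 4) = (v - 3)*(v - 2)*(v^2 + 3*v + 2) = (v - 3)*(v - 2)*(v + 1)*(v + 2)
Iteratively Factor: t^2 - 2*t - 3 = (t + 1)*(t - 3)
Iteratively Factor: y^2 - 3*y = (y - 3)*(y)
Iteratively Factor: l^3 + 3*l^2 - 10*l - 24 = (l + 4)*(l^2 - l - 6) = (l + 2)*(l + 4)*(l - 3)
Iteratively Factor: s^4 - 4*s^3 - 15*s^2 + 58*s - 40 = (s - 5)*(s^3 + s^2 - 10*s + 8) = (s - 5)*(s - 2)*(s^2 + 3*s - 4) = (s - 5)*(s - 2)*(s + 4)*(s - 1)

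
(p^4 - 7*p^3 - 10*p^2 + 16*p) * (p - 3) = p^5 - 10*p^4 + 11*p^3 + 46*p^2 - 48*p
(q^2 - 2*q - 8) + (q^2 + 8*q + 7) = 2*q^2 + 6*q - 1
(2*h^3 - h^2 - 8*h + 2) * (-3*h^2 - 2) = -6*h^5 + 3*h^4 + 20*h^3 - 4*h^2 + 16*h - 4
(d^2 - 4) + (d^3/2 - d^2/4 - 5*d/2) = d^3/2 + 3*d^2/4 - 5*d/2 - 4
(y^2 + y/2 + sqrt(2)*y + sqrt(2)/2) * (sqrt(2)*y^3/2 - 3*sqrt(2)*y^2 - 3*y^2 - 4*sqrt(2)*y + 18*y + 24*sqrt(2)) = sqrt(2)*y^5/2 - 11*sqrt(2)*y^4/4 - 2*y^4 - 17*sqrt(2)*y^3/2 + 11*y^3 - 2*y^2 + 77*sqrt(2)*y^2/2 + 21*sqrt(2)*y + 44*y + 24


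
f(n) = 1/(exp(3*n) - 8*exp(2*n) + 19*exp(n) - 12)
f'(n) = (-3*exp(3*n) + 16*exp(2*n) - 19*exp(n))/(exp(3*n) - 8*exp(2*n) + 19*exp(n) - 12)^2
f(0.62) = 0.48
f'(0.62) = 0.16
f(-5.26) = -0.08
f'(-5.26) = -0.00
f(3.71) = 0.00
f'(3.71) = -0.00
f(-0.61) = -0.26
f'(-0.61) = -0.40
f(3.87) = 0.00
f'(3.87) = -0.00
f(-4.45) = -0.08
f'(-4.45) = -0.00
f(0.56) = 0.47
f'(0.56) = -0.07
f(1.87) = 0.02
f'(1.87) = -0.12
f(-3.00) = -0.09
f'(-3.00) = -0.00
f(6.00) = 0.00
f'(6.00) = 0.00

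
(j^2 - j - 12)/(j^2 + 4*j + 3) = (j - 4)/(j + 1)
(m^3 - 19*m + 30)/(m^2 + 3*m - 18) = (m^2 + 3*m - 10)/(m + 6)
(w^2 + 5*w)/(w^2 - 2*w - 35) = w/(w - 7)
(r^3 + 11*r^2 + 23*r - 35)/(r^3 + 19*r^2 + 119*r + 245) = (r - 1)/(r + 7)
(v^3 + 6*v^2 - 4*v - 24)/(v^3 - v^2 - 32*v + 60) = (v + 2)/(v - 5)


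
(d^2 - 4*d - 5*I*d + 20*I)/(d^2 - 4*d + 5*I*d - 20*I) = (d - 5*I)/(d + 5*I)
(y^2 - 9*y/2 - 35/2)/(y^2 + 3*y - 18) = (2*y^2 - 9*y - 35)/(2*(y^2 + 3*y - 18))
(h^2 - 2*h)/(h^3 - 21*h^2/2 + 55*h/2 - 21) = 2*h/(2*h^2 - 17*h + 21)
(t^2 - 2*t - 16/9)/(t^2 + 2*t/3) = (t - 8/3)/t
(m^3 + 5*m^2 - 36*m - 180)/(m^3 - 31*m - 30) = (m + 6)/(m + 1)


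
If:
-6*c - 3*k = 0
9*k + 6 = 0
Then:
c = 1/3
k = -2/3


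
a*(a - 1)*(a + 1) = a^3 - a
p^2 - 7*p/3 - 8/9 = (p - 8/3)*(p + 1/3)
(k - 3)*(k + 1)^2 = k^3 - k^2 - 5*k - 3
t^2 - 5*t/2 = t*(t - 5/2)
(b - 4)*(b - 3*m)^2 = b^3 - 6*b^2*m - 4*b^2 + 9*b*m^2 + 24*b*m - 36*m^2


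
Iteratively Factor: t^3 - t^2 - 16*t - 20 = (t + 2)*(t^2 - 3*t - 10) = (t - 5)*(t + 2)*(t + 2)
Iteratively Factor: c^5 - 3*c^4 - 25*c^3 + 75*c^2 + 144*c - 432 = (c + 3)*(c^4 - 6*c^3 - 7*c^2 + 96*c - 144) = (c - 4)*(c + 3)*(c^3 - 2*c^2 - 15*c + 36) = (c - 4)*(c - 3)*(c + 3)*(c^2 + c - 12) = (c - 4)*(c - 3)*(c + 3)*(c + 4)*(c - 3)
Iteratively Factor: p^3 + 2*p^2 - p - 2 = (p - 1)*(p^2 + 3*p + 2) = (p - 1)*(p + 2)*(p + 1)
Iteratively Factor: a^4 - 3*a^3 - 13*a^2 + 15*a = (a - 1)*(a^3 - 2*a^2 - 15*a) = (a - 5)*(a - 1)*(a^2 + 3*a) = a*(a - 5)*(a - 1)*(a + 3)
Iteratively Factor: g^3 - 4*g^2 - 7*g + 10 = (g - 1)*(g^2 - 3*g - 10) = (g - 1)*(g + 2)*(g - 5)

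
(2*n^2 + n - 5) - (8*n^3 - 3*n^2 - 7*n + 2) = -8*n^3 + 5*n^2 + 8*n - 7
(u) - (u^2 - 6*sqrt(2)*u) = -u^2 + u + 6*sqrt(2)*u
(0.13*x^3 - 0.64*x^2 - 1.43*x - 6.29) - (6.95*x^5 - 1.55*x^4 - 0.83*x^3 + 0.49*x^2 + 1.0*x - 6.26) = -6.95*x^5 + 1.55*x^4 + 0.96*x^3 - 1.13*x^2 - 2.43*x - 0.0300000000000002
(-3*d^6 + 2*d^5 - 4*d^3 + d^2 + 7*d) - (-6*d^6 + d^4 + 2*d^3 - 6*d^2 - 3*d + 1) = 3*d^6 + 2*d^5 - d^4 - 6*d^3 + 7*d^2 + 10*d - 1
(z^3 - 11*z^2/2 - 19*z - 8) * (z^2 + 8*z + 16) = z^5 + 5*z^4/2 - 47*z^3 - 248*z^2 - 368*z - 128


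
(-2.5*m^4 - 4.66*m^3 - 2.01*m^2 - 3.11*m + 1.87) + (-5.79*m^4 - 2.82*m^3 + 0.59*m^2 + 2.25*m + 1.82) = -8.29*m^4 - 7.48*m^3 - 1.42*m^2 - 0.86*m + 3.69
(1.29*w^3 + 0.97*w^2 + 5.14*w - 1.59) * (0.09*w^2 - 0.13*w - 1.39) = 0.1161*w^5 - 0.0804*w^4 - 1.4566*w^3 - 2.1596*w^2 - 6.9379*w + 2.2101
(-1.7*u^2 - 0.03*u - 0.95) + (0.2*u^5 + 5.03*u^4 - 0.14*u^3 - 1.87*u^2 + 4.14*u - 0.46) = 0.2*u^5 + 5.03*u^4 - 0.14*u^3 - 3.57*u^2 + 4.11*u - 1.41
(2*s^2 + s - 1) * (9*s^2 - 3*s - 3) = 18*s^4 + 3*s^3 - 18*s^2 + 3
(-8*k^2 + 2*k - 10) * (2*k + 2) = -16*k^3 - 12*k^2 - 16*k - 20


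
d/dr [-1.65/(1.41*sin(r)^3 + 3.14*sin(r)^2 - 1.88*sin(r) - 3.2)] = (6.9795*sin(r)^2 + 10.362*sin(r) - 3.102)*cos(r)/(1.41*sin(r)^3 + 3.14*sin(r)^2 - 1.88*sin(r) - 3.2)^2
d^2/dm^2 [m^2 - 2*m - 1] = 2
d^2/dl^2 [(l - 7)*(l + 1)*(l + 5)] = 6*l - 2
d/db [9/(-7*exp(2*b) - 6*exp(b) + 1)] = (126*exp(b) + 54)*exp(b)/(7*exp(2*b) + 6*exp(b) - 1)^2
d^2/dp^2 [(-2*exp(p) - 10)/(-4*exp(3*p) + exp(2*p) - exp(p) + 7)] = (128*exp(6*p) + 1416*exp(5*p) - 470*exp(4*p) + 850*exp(3*p) + 2406*exp(2*p) - 256*exp(p) + 168)*exp(p)/(64*exp(9*p) - 48*exp(8*p) + 60*exp(7*p) - 361*exp(6*p) + 183*exp(5*p) - 192*exp(4*p) + 631*exp(3*p) - 168*exp(2*p) + 147*exp(p) - 343)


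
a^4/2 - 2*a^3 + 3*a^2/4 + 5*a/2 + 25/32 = (a/2 + 1/4)*(a - 5/2)^2*(a + 1/2)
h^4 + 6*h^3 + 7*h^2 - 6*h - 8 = (h - 1)*(h + 1)*(h + 2)*(h + 4)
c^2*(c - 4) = c^3 - 4*c^2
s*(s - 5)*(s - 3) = s^3 - 8*s^2 + 15*s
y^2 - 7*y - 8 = (y - 8)*(y + 1)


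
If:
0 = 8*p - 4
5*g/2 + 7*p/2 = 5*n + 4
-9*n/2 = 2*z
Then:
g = 9/10 - 8*z/9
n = -4*z/9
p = 1/2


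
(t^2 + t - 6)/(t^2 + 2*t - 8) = (t + 3)/(t + 4)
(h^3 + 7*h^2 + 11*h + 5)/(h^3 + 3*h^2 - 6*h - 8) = (h^2 + 6*h + 5)/(h^2 + 2*h - 8)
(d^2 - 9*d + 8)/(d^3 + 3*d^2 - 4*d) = (d - 8)/(d*(d + 4))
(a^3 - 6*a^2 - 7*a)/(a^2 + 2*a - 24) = a*(a^2 - 6*a - 7)/(a^2 + 2*a - 24)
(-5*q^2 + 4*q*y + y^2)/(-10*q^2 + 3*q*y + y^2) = (-q + y)/(-2*q + y)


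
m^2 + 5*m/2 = m*(m + 5/2)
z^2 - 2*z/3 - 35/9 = (z - 7/3)*(z + 5/3)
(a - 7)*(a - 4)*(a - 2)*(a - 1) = a^4 - 14*a^3 + 63*a^2 - 106*a + 56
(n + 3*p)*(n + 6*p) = n^2 + 9*n*p + 18*p^2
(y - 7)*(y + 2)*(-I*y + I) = -I*y^3 + 6*I*y^2 + 9*I*y - 14*I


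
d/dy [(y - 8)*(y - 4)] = 2*y - 12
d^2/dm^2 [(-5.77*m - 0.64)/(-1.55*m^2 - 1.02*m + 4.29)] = ((3.1*m + 1.02)*(5.77*m + 0.64)*(6.2*m + 2.04) - (53.661*m + 13.7548)*(1.55*m^2 + 1.02*m - 4.29))/(1.55*m^2 + 1.02*m - 4.29)^3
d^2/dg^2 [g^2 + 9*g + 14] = 2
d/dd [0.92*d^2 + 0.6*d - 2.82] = 1.84*d + 0.6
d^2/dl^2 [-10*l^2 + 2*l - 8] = -20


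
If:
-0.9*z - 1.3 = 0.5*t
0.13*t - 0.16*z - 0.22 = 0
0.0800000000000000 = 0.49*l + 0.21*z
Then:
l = 0.77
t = -0.05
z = -1.42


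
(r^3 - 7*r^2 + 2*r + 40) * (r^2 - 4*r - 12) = r^5 - 11*r^4 + 18*r^3 + 116*r^2 - 184*r - 480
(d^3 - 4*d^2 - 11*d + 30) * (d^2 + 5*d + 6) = d^5 + d^4 - 25*d^3 - 49*d^2 + 84*d + 180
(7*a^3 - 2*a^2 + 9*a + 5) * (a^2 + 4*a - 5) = 7*a^5 + 26*a^4 - 34*a^3 + 51*a^2 - 25*a - 25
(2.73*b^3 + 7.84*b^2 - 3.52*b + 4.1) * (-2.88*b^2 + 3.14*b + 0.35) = -7.8624*b^5 - 14.007*b^4 + 35.7107*b^3 - 20.1168*b^2 + 11.642*b + 1.435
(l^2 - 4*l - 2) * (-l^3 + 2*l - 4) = -l^5 + 4*l^4 + 4*l^3 - 12*l^2 + 12*l + 8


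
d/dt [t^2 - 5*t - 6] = 2*t - 5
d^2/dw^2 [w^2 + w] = 2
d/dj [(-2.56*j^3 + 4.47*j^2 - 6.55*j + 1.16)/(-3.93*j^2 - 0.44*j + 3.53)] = (10.0608*j^4 + 2.2528*j^3 - 54.8187*j^2 + 40.6758*j - 22.6111)/(15.4449*j^4 + 3.4584*j^3 - 27.5522*j^2 - 3.1064*j + 12.4609)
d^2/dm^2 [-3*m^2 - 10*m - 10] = -6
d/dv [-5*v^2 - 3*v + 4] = -10*v - 3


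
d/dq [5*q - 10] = 5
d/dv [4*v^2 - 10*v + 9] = 8*v - 10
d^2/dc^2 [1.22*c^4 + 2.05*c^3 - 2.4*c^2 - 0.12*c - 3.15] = 14.64*c^2 + 12.3*c - 4.8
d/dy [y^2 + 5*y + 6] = 2*y + 5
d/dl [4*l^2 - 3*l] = 8*l - 3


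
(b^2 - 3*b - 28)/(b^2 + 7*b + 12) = (b - 7)/(b + 3)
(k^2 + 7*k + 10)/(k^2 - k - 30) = (k + 2)/(k - 6)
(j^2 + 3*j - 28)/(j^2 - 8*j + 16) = (j + 7)/(j - 4)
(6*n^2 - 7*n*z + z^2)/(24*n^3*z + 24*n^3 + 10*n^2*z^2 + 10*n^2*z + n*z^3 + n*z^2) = (6*n^2 - 7*n*z + z^2)/(n*(24*n^2*z + 24*n^2 + 10*n*z^2 + 10*n*z + z^3 + z^2))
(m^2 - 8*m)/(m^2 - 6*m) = (m - 8)/(m - 6)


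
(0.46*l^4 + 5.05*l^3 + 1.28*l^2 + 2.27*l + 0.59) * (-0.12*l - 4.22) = -0.0552*l^5 - 2.5472*l^4 - 21.4646*l^3 - 5.674*l^2 - 9.6502*l - 2.4898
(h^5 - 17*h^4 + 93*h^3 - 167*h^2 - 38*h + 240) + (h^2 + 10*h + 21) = h^5 - 17*h^4 + 93*h^3 - 166*h^2 - 28*h + 261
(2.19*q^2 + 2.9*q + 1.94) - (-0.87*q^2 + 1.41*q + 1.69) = 3.06*q^2 + 1.49*q + 0.25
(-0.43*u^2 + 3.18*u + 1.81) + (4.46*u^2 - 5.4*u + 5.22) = 4.03*u^2 - 2.22*u + 7.03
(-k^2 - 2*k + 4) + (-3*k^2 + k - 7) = -4*k^2 - k - 3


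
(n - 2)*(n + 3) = n^2 + n - 6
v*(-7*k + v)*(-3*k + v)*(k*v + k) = 21*k^3*v^2 + 21*k^3*v - 10*k^2*v^3 - 10*k^2*v^2 + k*v^4 + k*v^3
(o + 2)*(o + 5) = o^2 + 7*o + 10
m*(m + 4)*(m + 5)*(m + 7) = m^4 + 16*m^3 + 83*m^2 + 140*m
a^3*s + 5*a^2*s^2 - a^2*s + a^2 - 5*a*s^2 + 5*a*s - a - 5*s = (a - 1)*(a + 5*s)*(a*s + 1)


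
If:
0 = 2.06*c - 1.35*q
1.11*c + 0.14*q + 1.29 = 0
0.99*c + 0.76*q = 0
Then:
No Solution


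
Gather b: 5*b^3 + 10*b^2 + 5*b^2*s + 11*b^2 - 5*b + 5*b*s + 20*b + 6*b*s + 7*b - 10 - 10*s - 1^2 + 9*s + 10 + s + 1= 5*b^3 + b^2*(5*s + 21) + b*(11*s + 22)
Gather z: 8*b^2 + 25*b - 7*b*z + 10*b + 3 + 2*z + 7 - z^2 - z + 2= 8*b^2 + 35*b - z^2 + z*(1 - 7*b) + 12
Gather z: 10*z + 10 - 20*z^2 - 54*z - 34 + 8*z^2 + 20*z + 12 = -12*z^2 - 24*z - 12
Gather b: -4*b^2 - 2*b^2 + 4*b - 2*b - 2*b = -6*b^2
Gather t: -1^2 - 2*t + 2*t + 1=0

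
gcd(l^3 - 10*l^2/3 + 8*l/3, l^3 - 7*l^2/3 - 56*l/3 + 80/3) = l - 4/3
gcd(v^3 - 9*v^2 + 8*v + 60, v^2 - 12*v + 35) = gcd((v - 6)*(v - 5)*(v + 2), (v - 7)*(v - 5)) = v - 5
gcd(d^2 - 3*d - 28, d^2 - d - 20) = d + 4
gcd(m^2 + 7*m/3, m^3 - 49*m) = m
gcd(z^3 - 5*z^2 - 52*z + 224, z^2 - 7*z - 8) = z - 8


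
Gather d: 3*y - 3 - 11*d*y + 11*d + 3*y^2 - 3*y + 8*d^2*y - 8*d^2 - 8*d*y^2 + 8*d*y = d^2*(8*y - 8) + d*(-8*y^2 - 3*y + 11) + 3*y^2 - 3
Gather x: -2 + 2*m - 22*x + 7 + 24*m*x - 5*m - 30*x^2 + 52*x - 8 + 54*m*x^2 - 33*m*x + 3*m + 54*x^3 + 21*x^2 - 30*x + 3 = -9*m*x + 54*x^3 + x^2*(54*m - 9)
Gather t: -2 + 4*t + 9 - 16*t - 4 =3 - 12*t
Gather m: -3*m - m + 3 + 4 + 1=8 - 4*m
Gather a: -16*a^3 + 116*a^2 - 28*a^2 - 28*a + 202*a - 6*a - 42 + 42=-16*a^3 + 88*a^2 + 168*a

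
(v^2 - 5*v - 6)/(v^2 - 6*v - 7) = (v - 6)/(v - 7)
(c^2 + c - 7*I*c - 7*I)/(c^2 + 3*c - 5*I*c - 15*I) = (c^2 + c*(1 - 7*I) - 7*I)/(c^2 + c*(3 - 5*I) - 15*I)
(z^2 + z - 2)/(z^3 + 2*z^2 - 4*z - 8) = (z - 1)/(z^2 - 4)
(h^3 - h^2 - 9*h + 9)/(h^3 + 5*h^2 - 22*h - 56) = (h^3 - h^2 - 9*h + 9)/(h^3 + 5*h^2 - 22*h - 56)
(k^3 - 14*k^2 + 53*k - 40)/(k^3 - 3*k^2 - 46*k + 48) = (k - 5)/(k + 6)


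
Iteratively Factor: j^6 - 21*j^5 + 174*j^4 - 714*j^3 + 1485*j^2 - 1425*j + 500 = (j - 4)*(j^5 - 17*j^4 + 106*j^3 - 290*j^2 + 325*j - 125) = (j - 5)*(j - 4)*(j^4 - 12*j^3 + 46*j^2 - 60*j + 25) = (j - 5)*(j - 4)*(j - 1)*(j^3 - 11*j^2 + 35*j - 25) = (j - 5)*(j - 4)*(j - 1)^2*(j^2 - 10*j + 25) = (j - 5)^2*(j - 4)*(j - 1)^2*(j - 5)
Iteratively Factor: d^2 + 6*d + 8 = (d + 2)*(d + 4)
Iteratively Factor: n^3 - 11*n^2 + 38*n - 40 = (n - 4)*(n^2 - 7*n + 10) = (n - 5)*(n - 4)*(n - 2)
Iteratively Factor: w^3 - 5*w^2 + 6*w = (w - 3)*(w^2 - 2*w) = w*(w - 3)*(w - 2)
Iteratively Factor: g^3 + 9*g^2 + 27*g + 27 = (g + 3)*(g^2 + 6*g + 9) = (g + 3)^2*(g + 3)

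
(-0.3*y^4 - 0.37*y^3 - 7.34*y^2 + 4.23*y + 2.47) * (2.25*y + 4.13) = -0.675*y^5 - 2.0715*y^4 - 18.0431*y^3 - 20.7967*y^2 + 23.0274*y + 10.2011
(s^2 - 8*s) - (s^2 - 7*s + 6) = -s - 6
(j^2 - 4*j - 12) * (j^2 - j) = j^4 - 5*j^3 - 8*j^2 + 12*j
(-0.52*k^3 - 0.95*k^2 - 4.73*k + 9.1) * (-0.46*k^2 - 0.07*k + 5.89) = 0.2392*k^5 + 0.4734*k^4 - 0.8205*k^3 - 9.4504*k^2 - 28.4967*k + 53.599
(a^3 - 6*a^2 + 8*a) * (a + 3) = a^4 - 3*a^3 - 10*a^2 + 24*a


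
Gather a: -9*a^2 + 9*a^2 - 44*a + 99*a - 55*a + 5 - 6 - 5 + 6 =0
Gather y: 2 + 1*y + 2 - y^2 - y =4 - y^2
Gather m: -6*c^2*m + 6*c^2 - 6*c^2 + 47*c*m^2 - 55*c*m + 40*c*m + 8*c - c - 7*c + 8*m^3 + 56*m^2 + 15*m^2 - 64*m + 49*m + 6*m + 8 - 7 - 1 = 8*m^3 + m^2*(47*c + 71) + m*(-6*c^2 - 15*c - 9)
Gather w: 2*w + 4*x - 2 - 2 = 2*w + 4*x - 4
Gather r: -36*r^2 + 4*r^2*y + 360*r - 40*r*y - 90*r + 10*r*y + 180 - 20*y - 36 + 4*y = r^2*(4*y - 36) + r*(270 - 30*y) - 16*y + 144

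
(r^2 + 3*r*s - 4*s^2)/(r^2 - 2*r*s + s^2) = (r + 4*s)/(r - s)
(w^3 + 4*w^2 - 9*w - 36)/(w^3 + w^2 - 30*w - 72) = (w - 3)/(w - 6)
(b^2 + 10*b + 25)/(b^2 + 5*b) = (b + 5)/b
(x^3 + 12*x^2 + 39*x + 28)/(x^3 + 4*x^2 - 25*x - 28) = (x + 4)/(x - 4)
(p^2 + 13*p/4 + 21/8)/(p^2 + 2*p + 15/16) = 2*(8*p^2 + 26*p + 21)/(16*p^2 + 32*p + 15)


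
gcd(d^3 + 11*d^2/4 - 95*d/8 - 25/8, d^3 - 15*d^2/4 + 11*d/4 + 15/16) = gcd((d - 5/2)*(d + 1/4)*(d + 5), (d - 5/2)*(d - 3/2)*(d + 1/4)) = d^2 - 9*d/4 - 5/8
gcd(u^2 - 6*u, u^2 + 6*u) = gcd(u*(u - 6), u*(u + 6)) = u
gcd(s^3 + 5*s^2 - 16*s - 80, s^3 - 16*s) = s^2 - 16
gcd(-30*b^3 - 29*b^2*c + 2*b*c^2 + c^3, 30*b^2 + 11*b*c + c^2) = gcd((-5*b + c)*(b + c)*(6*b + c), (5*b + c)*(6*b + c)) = 6*b + c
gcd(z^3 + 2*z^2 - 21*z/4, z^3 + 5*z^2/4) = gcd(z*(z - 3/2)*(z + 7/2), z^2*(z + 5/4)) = z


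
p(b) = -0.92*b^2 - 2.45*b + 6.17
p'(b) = -1.84*b - 2.45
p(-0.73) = 7.47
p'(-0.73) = -1.11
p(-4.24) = 0.02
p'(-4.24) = 5.35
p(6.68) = -51.25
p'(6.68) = -14.74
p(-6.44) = -16.21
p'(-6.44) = 9.40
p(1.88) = -1.69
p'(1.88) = -5.91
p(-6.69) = -18.62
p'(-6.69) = 9.86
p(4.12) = -19.54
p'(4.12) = -10.03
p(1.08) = 2.45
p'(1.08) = -4.44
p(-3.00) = 5.24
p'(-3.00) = 3.07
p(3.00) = -9.46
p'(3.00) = -7.97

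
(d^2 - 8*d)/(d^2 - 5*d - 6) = d*(8 - d)/(-d^2 + 5*d + 6)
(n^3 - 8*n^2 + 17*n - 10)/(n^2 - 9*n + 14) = (n^2 - 6*n + 5)/(n - 7)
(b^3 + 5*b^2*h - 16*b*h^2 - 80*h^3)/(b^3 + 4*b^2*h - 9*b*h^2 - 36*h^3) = (b^2 + b*h - 20*h^2)/(b^2 - 9*h^2)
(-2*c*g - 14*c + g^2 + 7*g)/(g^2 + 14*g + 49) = (-2*c + g)/(g + 7)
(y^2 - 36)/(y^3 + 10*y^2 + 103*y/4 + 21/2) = 4*(y - 6)/(4*y^2 + 16*y + 7)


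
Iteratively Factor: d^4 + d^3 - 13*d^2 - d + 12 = (d - 1)*(d^3 + 2*d^2 - 11*d - 12) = (d - 1)*(d + 4)*(d^2 - 2*d - 3) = (d - 1)*(d + 1)*(d + 4)*(d - 3)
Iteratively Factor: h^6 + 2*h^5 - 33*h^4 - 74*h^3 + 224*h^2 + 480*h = (h - 5)*(h^5 + 7*h^4 + 2*h^3 - 64*h^2 - 96*h) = (h - 5)*(h + 4)*(h^4 + 3*h^3 - 10*h^2 - 24*h) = h*(h - 5)*(h + 4)*(h^3 + 3*h^2 - 10*h - 24) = h*(h - 5)*(h - 3)*(h + 4)*(h^2 + 6*h + 8) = h*(h - 5)*(h - 3)*(h + 2)*(h + 4)*(h + 4)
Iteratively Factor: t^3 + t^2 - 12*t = (t + 4)*(t^2 - 3*t) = (t - 3)*(t + 4)*(t)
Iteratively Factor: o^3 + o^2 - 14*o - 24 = (o + 3)*(o^2 - 2*o - 8) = (o + 2)*(o + 3)*(o - 4)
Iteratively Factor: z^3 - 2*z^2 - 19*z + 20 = (z + 4)*(z^2 - 6*z + 5) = (z - 1)*(z + 4)*(z - 5)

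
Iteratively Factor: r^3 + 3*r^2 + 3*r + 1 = (r + 1)*(r^2 + 2*r + 1) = (r + 1)^2*(r + 1)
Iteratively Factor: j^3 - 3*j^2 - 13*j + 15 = (j + 3)*(j^2 - 6*j + 5) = (j - 5)*(j + 3)*(j - 1)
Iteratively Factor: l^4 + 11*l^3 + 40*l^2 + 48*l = (l + 4)*(l^3 + 7*l^2 + 12*l) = (l + 4)^2*(l^2 + 3*l) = l*(l + 4)^2*(l + 3)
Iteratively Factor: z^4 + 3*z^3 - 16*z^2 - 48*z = (z + 3)*(z^3 - 16*z) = (z - 4)*(z + 3)*(z^2 + 4*z) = z*(z - 4)*(z + 3)*(z + 4)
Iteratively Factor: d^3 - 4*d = (d - 2)*(d^2 + 2*d) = (d - 2)*(d + 2)*(d)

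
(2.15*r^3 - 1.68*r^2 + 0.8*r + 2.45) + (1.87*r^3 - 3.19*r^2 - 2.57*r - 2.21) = 4.02*r^3 - 4.87*r^2 - 1.77*r + 0.24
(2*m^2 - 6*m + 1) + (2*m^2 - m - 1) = 4*m^2 - 7*m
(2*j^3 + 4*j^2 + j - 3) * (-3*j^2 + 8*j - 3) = -6*j^5 + 4*j^4 + 23*j^3 + 5*j^2 - 27*j + 9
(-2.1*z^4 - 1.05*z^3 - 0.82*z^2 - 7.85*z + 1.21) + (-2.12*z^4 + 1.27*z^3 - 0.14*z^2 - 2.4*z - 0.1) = -4.22*z^4 + 0.22*z^3 - 0.96*z^2 - 10.25*z + 1.11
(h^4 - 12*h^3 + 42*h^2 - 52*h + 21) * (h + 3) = h^5 - 9*h^4 + 6*h^3 + 74*h^2 - 135*h + 63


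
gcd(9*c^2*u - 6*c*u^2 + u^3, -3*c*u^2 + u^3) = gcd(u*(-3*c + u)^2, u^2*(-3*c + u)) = -3*c*u + u^2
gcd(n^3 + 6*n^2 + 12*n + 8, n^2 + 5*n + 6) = n + 2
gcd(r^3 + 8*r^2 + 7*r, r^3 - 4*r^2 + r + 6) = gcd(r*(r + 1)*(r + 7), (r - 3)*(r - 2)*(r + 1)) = r + 1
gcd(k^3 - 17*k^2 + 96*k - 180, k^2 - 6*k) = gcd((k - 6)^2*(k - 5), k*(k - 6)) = k - 6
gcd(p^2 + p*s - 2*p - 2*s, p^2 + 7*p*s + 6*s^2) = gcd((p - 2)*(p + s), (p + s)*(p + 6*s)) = p + s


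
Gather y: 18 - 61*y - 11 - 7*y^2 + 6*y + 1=-7*y^2 - 55*y + 8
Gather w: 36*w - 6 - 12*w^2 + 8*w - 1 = -12*w^2 + 44*w - 7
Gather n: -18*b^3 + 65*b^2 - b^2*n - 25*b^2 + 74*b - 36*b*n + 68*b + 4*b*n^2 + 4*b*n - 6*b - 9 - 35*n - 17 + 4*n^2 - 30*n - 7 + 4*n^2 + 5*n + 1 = -18*b^3 + 40*b^2 + 136*b + n^2*(4*b + 8) + n*(-b^2 - 32*b - 60) - 32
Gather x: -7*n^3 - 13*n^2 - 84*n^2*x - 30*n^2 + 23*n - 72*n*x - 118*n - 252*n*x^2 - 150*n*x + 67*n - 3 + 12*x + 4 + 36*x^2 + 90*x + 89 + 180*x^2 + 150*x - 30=-7*n^3 - 43*n^2 - 28*n + x^2*(216 - 252*n) + x*(-84*n^2 - 222*n + 252) + 60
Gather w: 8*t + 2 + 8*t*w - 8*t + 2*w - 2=w*(8*t + 2)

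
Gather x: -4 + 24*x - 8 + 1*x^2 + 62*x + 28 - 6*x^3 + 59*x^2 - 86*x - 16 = -6*x^3 + 60*x^2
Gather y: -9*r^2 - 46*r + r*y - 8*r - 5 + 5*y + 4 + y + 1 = -9*r^2 - 54*r + y*(r + 6)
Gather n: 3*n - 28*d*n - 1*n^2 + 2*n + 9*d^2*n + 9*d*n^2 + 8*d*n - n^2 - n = n^2*(9*d - 2) + n*(9*d^2 - 20*d + 4)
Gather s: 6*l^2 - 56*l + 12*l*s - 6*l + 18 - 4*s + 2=6*l^2 - 62*l + s*(12*l - 4) + 20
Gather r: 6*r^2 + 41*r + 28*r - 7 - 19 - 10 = 6*r^2 + 69*r - 36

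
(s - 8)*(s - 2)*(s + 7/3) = s^3 - 23*s^2/3 - 22*s/3 + 112/3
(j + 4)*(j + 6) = j^2 + 10*j + 24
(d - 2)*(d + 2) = d^2 - 4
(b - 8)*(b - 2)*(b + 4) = b^3 - 6*b^2 - 24*b + 64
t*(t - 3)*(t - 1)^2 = t^4 - 5*t^3 + 7*t^2 - 3*t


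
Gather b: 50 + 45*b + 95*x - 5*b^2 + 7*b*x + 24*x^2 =-5*b^2 + b*(7*x + 45) + 24*x^2 + 95*x + 50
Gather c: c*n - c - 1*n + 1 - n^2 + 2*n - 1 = c*(n - 1) - n^2 + n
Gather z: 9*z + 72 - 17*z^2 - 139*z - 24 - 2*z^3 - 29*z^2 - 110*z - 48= -2*z^3 - 46*z^2 - 240*z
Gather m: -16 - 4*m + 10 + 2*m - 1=-2*m - 7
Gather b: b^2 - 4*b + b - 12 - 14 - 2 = b^2 - 3*b - 28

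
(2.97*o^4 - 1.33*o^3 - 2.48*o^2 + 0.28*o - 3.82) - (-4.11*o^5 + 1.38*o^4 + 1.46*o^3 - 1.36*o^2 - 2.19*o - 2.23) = 4.11*o^5 + 1.59*o^4 - 2.79*o^3 - 1.12*o^2 + 2.47*o - 1.59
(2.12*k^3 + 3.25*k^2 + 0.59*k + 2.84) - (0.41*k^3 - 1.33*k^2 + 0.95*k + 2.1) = 1.71*k^3 + 4.58*k^2 - 0.36*k + 0.74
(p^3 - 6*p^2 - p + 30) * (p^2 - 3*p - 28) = p^5 - 9*p^4 - 11*p^3 + 201*p^2 - 62*p - 840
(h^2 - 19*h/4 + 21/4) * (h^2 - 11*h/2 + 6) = h^4 - 41*h^3/4 + 299*h^2/8 - 459*h/8 + 63/2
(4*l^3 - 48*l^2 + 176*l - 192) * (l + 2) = 4*l^4 - 40*l^3 + 80*l^2 + 160*l - 384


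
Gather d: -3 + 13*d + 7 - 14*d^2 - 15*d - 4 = -14*d^2 - 2*d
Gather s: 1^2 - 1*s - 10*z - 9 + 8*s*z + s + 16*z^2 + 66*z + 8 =8*s*z + 16*z^2 + 56*z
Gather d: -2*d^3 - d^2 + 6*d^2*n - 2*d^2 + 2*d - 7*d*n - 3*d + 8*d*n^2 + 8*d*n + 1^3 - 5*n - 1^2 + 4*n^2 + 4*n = -2*d^3 + d^2*(6*n - 3) + d*(8*n^2 + n - 1) + 4*n^2 - n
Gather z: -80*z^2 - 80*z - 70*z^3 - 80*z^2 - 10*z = -70*z^3 - 160*z^2 - 90*z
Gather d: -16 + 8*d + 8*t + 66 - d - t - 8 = 7*d + 7*t + 42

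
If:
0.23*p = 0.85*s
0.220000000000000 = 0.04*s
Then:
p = 20.33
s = 5.50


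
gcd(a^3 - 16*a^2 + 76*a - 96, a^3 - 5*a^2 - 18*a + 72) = a - 6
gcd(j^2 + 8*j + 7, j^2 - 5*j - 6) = j + 1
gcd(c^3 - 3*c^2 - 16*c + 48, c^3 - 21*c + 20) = c - 4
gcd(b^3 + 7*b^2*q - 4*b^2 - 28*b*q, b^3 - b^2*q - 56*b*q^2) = b^2 + 7*b*q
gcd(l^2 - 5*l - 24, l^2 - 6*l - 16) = l - 8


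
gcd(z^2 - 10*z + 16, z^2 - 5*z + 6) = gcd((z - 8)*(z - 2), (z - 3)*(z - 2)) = z - 2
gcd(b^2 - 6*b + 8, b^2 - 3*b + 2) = b - 2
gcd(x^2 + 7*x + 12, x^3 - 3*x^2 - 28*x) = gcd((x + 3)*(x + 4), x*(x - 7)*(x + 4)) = x + 4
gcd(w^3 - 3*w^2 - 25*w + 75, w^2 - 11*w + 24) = w - 3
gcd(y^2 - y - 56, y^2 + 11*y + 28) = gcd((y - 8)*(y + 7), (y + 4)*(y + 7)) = y + 7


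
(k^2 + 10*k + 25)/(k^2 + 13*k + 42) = (k^2 + 10*k + 25)/(k^2 + 13*k + 42)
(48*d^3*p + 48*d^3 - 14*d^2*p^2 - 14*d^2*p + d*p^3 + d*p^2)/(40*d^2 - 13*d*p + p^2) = d*(-6*d*p - 6*d + p^2 + p)/(-5*d + p)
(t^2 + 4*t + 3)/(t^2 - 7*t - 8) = (t + 3)/(t - 8)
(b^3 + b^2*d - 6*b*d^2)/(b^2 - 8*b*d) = (b^2 + b*d - 6*d^2)/(b - 8*d)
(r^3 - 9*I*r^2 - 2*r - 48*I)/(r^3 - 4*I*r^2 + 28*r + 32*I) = (r - 3*I)/(r + 2*I)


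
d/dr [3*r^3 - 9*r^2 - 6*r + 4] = 9*r^2 - 18*r - 6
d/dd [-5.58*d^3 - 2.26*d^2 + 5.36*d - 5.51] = -16.74*d^2 - 4.52*d + 5.36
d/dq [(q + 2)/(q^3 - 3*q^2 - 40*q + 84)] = (q^3 - 3*q^2 - 40*q + (q + 2)*(-3*q^2 + 6*q + 40) + 84)/(q^3 - 3*q^2 - 40*q + 84)^2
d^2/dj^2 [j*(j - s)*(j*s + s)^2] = s^2*(12*j^2 - 6*j*s + 12*j - 4*s + 2)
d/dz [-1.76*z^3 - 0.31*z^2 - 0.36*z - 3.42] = -5.28*z^2 - 0.62*z - 0.36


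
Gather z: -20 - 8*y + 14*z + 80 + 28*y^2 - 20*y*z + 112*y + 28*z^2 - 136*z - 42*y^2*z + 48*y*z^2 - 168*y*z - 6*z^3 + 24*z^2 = 28*y^2 + 104*y - 6*z^3 + z^2*(48*y + 52) + z*(-42*y^2 - 188*y - 122) + 60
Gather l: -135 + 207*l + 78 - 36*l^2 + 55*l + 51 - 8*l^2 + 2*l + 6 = -44*l^2 + 264*l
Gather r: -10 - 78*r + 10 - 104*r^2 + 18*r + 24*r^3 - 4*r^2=24*r^3 - 108*r^2 - 60*r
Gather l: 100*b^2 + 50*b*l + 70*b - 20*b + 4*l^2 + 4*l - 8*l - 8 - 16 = 100*b^2 + 50*b + 4*l^2 + l*(50*b - 4) - 24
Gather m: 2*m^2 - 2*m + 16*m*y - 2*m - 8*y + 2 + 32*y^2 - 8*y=2*m^2 + m*(16*y - 4) + 32*y^2 - 16*y + 2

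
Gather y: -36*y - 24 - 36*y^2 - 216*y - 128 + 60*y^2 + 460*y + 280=24*y^2 + 208*y + 128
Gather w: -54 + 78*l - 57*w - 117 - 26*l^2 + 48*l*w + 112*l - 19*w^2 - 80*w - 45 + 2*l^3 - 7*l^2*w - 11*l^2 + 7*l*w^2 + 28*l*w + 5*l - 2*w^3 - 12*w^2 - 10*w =2*l^3 - 37*l^2 + 195*l - 2*w^3 + w^2*(7*l - 31) + w*(-7*l^2 + 76*l - 147) - 216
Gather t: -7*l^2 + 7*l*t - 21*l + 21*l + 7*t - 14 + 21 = -7*l^2 + t*(7*l + 7) + 7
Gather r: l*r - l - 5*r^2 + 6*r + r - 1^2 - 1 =-l - 5*r^2 + r*(l + 7) - 2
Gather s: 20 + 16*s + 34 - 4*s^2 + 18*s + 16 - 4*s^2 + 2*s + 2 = -8*s^2 + 36*s + 72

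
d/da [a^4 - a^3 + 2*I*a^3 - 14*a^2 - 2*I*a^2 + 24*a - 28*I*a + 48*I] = 4*a^3 + a^2*(-3 + 6*I) + 4*a*(-7 - I) + 24 - 28*I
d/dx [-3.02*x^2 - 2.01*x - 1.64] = -6.04*x - 2.01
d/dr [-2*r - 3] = -2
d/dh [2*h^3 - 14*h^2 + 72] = 2*h*(3*h - 14)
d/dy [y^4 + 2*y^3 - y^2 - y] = 4*y^3 + 6*y^2 - 2*y - 1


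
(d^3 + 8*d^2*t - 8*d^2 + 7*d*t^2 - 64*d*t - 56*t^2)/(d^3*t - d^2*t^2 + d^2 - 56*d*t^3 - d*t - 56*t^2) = (-d^2 - d*t + 8*d + 8*t)/(-d^2*t + 8*d*t^2 - d + 8*t)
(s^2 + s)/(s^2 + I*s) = (s + 1)/(s + I)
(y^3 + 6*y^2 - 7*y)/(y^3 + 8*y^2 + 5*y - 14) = y/(y + 2)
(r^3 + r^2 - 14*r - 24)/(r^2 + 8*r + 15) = (r^2 - 2*r - 8)/(r + 5)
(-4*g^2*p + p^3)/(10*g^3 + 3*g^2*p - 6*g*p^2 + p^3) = p*(2*g + p)/(-5*g^2 - 4*g*p + p^2)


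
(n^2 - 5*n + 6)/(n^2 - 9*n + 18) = (n - 2)/(n - 6)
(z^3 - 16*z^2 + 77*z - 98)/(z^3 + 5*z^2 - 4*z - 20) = (z^2 - 14*z + 49)/(z^2 + 7*z + 10)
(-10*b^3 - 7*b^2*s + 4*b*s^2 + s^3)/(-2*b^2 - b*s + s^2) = 5*b + s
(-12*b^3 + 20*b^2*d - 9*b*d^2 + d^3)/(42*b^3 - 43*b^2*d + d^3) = (-2*b + d)/(7*b + d)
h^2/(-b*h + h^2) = -h/(b - h)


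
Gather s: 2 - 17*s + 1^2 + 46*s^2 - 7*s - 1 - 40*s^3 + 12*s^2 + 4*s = -40*s^3 + 58*s^2 - 20*s + 2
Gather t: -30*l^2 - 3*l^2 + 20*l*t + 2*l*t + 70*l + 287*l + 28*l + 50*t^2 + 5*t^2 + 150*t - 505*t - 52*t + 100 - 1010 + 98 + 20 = -33*l^2 + 385*l + 55*t^2 + t*(22*l - 407) - 792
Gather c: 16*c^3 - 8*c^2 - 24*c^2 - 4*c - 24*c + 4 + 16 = 16*c^3 - 32*c^2 - 28*c + 20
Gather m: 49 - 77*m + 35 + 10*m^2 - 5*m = 10*m^2 - 82*m + 84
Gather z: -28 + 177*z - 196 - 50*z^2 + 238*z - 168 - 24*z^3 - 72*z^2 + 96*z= -24*z^3 - 122*z^2 + 511*z - 392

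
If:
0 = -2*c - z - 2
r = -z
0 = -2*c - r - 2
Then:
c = -1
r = 0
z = 0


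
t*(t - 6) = t^2 - 6*t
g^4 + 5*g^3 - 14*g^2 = g^2*(g - 2)*(g + 7)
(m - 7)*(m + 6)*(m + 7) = m^3 + 6*m^2 - 49*m - 294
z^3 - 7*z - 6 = (z - 3)*(z + 1)*(z + 2)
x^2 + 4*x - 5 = (x - 1)*(x + 5)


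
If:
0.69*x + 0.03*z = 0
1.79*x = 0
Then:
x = 0.00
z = 0.00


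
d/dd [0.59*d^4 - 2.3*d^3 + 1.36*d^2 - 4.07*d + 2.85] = 2.36*d^3 - 6.9*d^2 + 2.72*d - 4.07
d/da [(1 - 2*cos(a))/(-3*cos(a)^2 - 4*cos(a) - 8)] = 2*(3*cos(a)^2 - 3*cos(a) - 10)*sin(a)/(-3*sin(a)^2 + 4*cos(a) + 11)^2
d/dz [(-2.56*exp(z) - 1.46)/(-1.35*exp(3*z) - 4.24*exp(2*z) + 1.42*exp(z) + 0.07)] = (-6.912*exp(3*z) - 16.7674*exp(2*z) - 12.3808*exp(z) + 1.894)*exp(z)/(1.8225*exp(6*z) + 11.448*exp(5*z) + 14.1436*exp(4*z) - 12.2306*exp(3*z) + 1.4228*exp(2*z) + 0.1988*exp(z) + 0.0049)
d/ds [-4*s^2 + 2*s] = 2 - 8*s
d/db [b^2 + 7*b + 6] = 2*b + 7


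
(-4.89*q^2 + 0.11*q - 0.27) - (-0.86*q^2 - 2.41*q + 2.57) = -4.03*q^2 + 2.52*q - 2.84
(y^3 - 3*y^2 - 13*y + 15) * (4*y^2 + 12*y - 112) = 4*y^5 - 200*y^3 + 240*y^2 + 1636*y - 1680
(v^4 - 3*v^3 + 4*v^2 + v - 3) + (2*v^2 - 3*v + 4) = v^4 - 3*v^3 + 6*v^2 - 2*v + 1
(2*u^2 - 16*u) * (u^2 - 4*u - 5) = 2*u^4 - 24*u^3 + 54*u^2 + 80*u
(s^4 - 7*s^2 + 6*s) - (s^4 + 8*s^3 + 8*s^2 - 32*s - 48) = -8*s^3 - 15*s^2 + 38*s + 48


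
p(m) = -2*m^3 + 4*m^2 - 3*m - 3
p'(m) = -6*m^2 + 8*m - 3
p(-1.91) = 31.26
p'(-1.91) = -40.17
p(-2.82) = 82.12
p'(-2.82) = -73.27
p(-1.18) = 9.40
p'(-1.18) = -20.79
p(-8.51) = 1544.80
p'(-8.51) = -505.60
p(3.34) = -42.92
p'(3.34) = -43.21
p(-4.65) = 298.53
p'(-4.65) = -169.94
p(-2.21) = 44.75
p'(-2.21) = -49.98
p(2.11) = -10.31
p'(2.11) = -12.83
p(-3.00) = 96.00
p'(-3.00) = -81.00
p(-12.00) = 4065.00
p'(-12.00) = -963.00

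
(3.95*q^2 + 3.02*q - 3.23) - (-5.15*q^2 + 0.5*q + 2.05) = 9.1*q^2 + 2.52*q - 5.28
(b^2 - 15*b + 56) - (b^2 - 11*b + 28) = 28 - 4*b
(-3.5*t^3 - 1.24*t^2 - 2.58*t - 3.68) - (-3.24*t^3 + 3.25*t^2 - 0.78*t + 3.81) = -0.26*t^3 - 4.49*t^2 - 1.8*t - 7.49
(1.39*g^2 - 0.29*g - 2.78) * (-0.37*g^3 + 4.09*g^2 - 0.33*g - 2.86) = -0.5143*g^5 + 5.7924*g^4 - 0.6162*g^3 - 15.2499*g^2 + 1.7468*g + 7.9508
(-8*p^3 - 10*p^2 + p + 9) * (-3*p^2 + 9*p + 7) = 24*p^5 - 42*p^4 - 149*p^3 - 88*p^2 + 88*p + 63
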